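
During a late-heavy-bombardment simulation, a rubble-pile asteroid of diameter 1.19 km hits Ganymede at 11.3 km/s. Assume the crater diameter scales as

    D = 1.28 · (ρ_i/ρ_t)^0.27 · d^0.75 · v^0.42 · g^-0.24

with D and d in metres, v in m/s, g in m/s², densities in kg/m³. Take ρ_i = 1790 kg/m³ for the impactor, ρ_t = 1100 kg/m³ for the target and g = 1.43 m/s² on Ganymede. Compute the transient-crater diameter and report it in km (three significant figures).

D ≈ 13.7 km

In SI units: d = 1190 m, v = 11300 m/s.
(ρ_i/ρ_t)^0.27 = (1790/1100)^0.27 = 1.140
d^0.75 = 1190^0.75 = 202.6
v^0.42 = 11300^0.42 = 50.38
g^-0.24 = 1.43^-0.24 = 0.9177
D = 1.28 × 1.140 × 202.6 × 50.38 × 0.9177 = 13668 m
   = 13.67 km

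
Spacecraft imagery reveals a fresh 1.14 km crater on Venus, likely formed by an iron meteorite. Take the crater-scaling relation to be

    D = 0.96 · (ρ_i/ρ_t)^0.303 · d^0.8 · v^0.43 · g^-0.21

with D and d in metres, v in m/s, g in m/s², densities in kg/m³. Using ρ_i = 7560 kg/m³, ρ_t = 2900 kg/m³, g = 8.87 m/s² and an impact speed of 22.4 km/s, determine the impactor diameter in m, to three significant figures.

Rearranging for d: d = [D / (0.96 · (7560/2900)^0.303 · 22400^0.43 · 8.87^-0.21)]^(1/0.8).
D = 1140 m.
(7560/2900)^0.303 = 1.337
22400^0.43 = 74.23
8.87^-0.21 = 0.6323
Denominator = 0.96 × 1.337 × 74.23 × 0.6323 = 60.24
D / 60.24 = 1140 / 60.24 = 18.92
d = 18.92^(1/0.8) = 18.92^1.25 = 39.46 m

d ≈ 39.5 m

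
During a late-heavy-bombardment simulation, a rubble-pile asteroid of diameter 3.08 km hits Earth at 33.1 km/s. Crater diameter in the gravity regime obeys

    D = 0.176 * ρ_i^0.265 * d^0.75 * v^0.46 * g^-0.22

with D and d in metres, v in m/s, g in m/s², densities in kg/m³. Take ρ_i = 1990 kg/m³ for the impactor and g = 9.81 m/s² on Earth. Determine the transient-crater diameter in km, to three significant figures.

In SI units: d = 3080 m, v = 33100 m/s.
ρ_i^0.265 = 1990^0.265 = 7.485
d^0.75 = 3080^0.75 = 413.4
v^0.46 = 33100^0.46 = 120.0
g^-0.22 = 9.81^-0.22 = 0.6051
D = 0.176 × 7.485 × 413.4 × 120.0 × 0.6051 = 39544 m
   = 39.54 km

D ≈ 39.5 km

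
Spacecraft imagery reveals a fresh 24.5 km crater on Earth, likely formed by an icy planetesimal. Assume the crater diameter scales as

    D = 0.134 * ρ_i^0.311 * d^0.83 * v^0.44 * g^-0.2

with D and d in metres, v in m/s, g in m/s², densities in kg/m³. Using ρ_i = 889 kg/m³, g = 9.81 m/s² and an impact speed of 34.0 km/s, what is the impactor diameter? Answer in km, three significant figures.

Rearranging for d: d = [D / (0.134 · 889^0.311 · 34000^0.44 · 9.81^-0.2)]^(1/0.83).
D = 24500 m.
889^0.311 = 8.262
34000^0.44 = 98.59
9.81^-0.2 = 0.6334
Denominator = 0.134 × 8.262 × 98.59 × 0.6334 = 69.14
D / 69.14 = 24500 / 69.14 = 354.4
d = 354.4^(1/0.83) = 354.4^1.2048 = 1179 m

d ≈ 1.18 km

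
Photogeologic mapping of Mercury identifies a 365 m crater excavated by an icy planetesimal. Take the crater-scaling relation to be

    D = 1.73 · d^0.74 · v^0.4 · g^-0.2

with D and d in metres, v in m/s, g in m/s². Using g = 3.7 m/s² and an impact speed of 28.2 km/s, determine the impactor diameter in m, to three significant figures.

d ≈ 7.74 m

Rearranging for d: d = [D / (1.73 · 28200^0.4 · 3.7^-0.2)]^(1/0.74).
28200^0.4 = 60.27
3.7^-0.2 = 0.7698
Denominator = 1.73 × 60.27 × 0.7698 = 80.26
D / 80.26 = 365 / 80.26 = 4.548
d = 4.548^(1/0.74) = 4.548^1.3514 = 7.744 m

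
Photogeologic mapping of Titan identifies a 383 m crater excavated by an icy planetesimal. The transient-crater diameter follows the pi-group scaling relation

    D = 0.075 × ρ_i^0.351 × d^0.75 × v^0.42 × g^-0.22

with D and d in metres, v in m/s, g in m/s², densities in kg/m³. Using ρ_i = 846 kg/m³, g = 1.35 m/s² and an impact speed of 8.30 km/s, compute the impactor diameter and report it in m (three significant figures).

d ≈ 26.2 m

Rearranging for d: d = [D / (0.075 · 846^0.351 · 8300^0.42 · 1.35^-0.22)]^(1/0.75).
846^0.351 = 10.65
8300^0.42 = 44.26
1.35^-0.22 = 0.9361
Denominator = 0.075 × 10.65 × 44.26 × 0.9361 = 33.09
D / 33.09 = 383 / 33.09 = 11.57
d = 11.57^(1/0.75) = 11.57^1.3333 = 26.17 m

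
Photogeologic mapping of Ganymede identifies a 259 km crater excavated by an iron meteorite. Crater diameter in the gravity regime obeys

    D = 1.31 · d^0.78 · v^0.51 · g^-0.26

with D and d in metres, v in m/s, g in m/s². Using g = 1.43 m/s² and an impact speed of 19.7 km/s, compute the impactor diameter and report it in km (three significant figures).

Rearranging for d: d = [D / (1.31 · 19700^0.51 · 1.43^-0.26)]^(1/0.78).
D = 259000 m.
19700^0.51 = 154.9
1.43^-0.26 = 0.9112
Denominator = 1.31 × 154.9 × 0.9112 = 184.9
D / 184.9 = 259000 / 184.9 = 1401
d = 1401^(1/0.78) = 1401^1.2821 = 10816 m

d ≈ 10.8 km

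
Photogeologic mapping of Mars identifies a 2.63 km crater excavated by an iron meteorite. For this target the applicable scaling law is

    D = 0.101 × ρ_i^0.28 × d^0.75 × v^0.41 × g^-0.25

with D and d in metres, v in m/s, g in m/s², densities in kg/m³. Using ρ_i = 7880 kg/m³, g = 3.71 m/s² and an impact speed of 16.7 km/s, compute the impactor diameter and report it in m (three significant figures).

Rearranging for d: d = [D / (0.101 · 7880^0.28 · 16700^0.41 · 3.71^-0.25)]^(1/0.75).
D = 2630 m.
7880^0.28 = 12.33
16700^0.41 = 53.87
3.71^-0.25 = 0.7205
Denominator = 0.101 × 12.33 × 53.87 × 0.7205 = 48.34
D / 48.34 = 2630 / 48.34 = 54.41
d = 54.41^(1/0.75) = 54.41^1.3333 = 206.1 m

d ≈ 206 m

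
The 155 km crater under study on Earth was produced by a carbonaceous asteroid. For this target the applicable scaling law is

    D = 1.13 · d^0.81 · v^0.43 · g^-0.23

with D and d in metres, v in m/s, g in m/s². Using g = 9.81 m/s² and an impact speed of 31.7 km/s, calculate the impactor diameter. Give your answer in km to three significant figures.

Rearranging for d: d = [D / (1.13 · 31700^0.43 · 9.81^-0.23)]^(1/0.81).
D = 155000 m.
31700^0.43 = 86.19
9.81^-0.23 = 0.5914
Denominator = 1.13 × 86.19 × 0.5914 = 57.60
D / 57.60 = 155000 / 57.60 = 2691
d = 2691^(1/0.81) = 2691^1.2346 = 17162 m

d ≈ 17.2 km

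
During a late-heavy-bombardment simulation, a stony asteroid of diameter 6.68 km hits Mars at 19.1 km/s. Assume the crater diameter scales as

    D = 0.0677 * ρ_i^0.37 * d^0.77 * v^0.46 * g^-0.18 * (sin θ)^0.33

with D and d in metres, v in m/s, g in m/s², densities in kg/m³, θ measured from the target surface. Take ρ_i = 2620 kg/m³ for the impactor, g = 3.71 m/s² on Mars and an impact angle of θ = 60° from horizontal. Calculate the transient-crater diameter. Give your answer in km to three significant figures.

In SI units: d = 6680 m, v = 19100 m/s.
ρ_i^0.37 = 2620^0.37 = 18.40
d^0.77 = 6680^0.77 = 881.2
v^0.46 = 19100^0.46 = 93.17
g^-0.18 = 3.71^-0.18 = 0.7898
(sin 60°)^0.33 = 0.8660^0.33 = 0.9536
D = 0.0677 × 18.40 × 881.2 × 93.17 × 0.7898 × 0.9536 = 77027 m
   = 77.03 km

D ≈ 77.0 km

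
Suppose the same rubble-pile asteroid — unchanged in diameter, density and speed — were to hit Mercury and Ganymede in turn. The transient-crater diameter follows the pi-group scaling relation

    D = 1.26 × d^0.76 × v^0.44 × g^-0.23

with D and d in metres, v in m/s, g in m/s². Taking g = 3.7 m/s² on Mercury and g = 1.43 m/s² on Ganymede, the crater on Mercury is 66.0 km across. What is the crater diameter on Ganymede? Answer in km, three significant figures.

All impactor-dependent factors cancel in the ratio, leaving D_Ganymede/D_Mercury = (g_Ganymede/g_Mercury)^-0.23.
(1.43/3.7)^-0.23 = 0.3865^-0.23 = 1.244
D_Ganymede = 1.244 × 66.0 km = 82.1 km

D ≈ 82.1 km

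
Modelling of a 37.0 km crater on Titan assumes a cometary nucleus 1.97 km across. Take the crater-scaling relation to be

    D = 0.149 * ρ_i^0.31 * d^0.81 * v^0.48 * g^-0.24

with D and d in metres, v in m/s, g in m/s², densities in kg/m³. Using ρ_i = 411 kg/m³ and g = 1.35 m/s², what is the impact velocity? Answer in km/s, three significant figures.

v ≈ 11.4 km/s

Rearranging for v: v = [D / (0.149 · 411^0.31 · 1970^0.81 · 1.35^-0.24)]^(1/0.48).
D = 37000 m.
411^0.31 = 6.461
1970^0.81 = 466.1
1.35^-0.24 = 0.9305
Denominator = 0.149 × 6.461 × 466.1 × 0.9305 = 417.5
D / 417.5 = 37000 / 417.5 = 88.62
v = 88.62^(1/0.48) = 88.62^2.0833 = 11410 m/s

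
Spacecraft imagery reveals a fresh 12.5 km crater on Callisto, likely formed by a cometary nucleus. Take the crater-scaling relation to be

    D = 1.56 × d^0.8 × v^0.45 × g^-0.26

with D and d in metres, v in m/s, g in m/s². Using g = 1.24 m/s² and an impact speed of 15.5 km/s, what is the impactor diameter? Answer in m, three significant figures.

d ≈ 357 m

Rearranging for d: d = [D / (1.56 · 15500^0.45 · 1.24^-0.26)]^(1/0.8).
D = 12500 m.
15500^0.45 = 76.85
1.24^-0.26 = 0.9456
Denominator = 1.56 × 76.85 × 0.9456 = 113.4
D / 113.4 = 12500 / 113.4 = 110.2
d = 110.2^(1/0.8) = 110.2^1.25 = 357.0 m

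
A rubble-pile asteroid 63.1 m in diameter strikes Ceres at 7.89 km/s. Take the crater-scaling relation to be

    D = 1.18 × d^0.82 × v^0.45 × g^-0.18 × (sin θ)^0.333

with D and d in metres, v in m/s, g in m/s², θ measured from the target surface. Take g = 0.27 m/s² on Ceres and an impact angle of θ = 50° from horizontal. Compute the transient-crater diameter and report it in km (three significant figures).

In SI units: v = 7890 m/s.
d^0.82 = 63.1^0.82 = 29.92
v^0.45 = 7890^0.45 = 56.71
g^-0.18 = 0.27^-0.18 = 1.266
(sin 50°)^0.333 = 0.7660^0.333 = 0.9151
D = 1.18 × 29.92 × 56.71 × 1.266 × 0.9151 = 2320 m
   = 2.320 km

D ≈ 2.32 km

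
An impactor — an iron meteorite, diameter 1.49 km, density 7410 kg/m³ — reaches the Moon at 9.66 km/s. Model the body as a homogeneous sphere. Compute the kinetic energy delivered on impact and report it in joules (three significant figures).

d = 1490 m; v = 9660 m/s.
Mass m = (π/6) ρ d³ = (π/6) × 7410 × (1490)³ = 1.283 × 10^13 kg
E = ½ m v² = 0.5 × 1.283 × 10^13 × (9660)² = 5.986 × 10^20 J

E ≈ 5.99 × 10^20 J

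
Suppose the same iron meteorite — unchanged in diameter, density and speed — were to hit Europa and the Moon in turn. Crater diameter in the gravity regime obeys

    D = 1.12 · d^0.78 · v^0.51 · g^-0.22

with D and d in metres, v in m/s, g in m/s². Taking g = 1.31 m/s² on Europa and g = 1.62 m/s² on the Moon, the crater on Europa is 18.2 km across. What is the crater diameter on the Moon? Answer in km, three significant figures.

D ≈ 17.4 km

All impactor-dependent factors cancel in the ratio, leaving D_Moon/D_Europa = (g_Moon/g_Europa)^-0.22.
(1.62/1.31)^-0.22 = 1.237^-0.22 = 0.9543
D_Moon = 0.9543 × 18.2 km = 17.4 km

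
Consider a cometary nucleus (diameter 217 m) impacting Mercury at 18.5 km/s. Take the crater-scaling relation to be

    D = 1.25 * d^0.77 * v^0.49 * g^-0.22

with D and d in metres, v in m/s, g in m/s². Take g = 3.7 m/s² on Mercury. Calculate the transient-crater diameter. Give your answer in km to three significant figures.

In SI units: v = 18500 m/s.
d^0.77 = 217^0.77 = 62.96
v^0.49 = 18500^0.49 = 123.3
g^-0.22 = 3.7^-0.22 = 0.7499
D = 1.25 × 62.96 × 123.3 × 0.7499 = 7277 m
   = 7.277 km

D ≈ 7.28 km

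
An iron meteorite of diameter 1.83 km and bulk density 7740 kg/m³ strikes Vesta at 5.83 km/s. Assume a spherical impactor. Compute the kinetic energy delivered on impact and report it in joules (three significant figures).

E ≈ 4.22 × 10^20 J

d = 1830 m; v = 5830 m/s.
Mass m = (π/6) ρ d³ = (π/6) × 7740 × (1830)³ = 2.484 × 10^13 kg
E = ½ m v² = 0.5 × 2.484 × 10^13 × (5830)² = 4.221 × 10^20 J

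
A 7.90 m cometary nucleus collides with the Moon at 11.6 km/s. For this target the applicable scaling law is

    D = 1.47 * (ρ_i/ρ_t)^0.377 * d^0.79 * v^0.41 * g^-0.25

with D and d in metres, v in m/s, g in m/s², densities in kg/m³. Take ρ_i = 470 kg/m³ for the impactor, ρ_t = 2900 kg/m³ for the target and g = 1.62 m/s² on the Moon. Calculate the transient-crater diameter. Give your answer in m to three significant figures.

In SI units: v = 11600 m/s.
(ρ_i/ρ_t)^0.377 = (470/2900)^0.377 = 0.5036
d^0.79 = 7.9^0.79 = 5.118
v^0.41 = 11600^0.41 = 46.39
g^-0.25 = 1.62^-0.25 = 0.8864
D = 1.47 × 0.5036 × 5.118 × 46.39 × 0.8864 = 155.8 m

D ≈ 156 m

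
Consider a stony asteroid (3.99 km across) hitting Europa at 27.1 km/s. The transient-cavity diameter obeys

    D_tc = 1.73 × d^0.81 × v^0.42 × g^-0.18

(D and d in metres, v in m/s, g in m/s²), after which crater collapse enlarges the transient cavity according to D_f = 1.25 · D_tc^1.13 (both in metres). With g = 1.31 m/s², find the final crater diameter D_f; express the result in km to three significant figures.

D_f ≈ 552 km

In SI: d = 3990 m, v = 27100 m/s.
d^0.81 = 3990^0.81 = 825.6
v^0.42 = 27100^0.42 = 72.75
g^-0.18 = 1.31^-0.18 = 0.9526
D_tc = 1.73 × 825.6 × 72.75 × 0.9526 = 98980 m
D_f = 1.25 × (98980)^1.13 = 5.519 × 10^5 m
     = 551.9 km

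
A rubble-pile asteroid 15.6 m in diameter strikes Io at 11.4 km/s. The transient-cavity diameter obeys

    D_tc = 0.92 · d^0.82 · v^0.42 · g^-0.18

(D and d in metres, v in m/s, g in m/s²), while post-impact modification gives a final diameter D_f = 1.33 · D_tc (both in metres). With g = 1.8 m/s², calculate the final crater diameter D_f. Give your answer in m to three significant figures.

D_f ≈ 530 m

v = 11400 m/s.
d^0.82 = 15.6^0.82 = 9.514
v^0.42 = 11400^0.42 = 50.57
g^-0.18 = 1.8^-0.18 = 0.8996
D_tc = 0.92 × 9.514 × 50.57 × 0.8996 = 398.2 m
D_f = 1.33 × 398.2 = 529.6 m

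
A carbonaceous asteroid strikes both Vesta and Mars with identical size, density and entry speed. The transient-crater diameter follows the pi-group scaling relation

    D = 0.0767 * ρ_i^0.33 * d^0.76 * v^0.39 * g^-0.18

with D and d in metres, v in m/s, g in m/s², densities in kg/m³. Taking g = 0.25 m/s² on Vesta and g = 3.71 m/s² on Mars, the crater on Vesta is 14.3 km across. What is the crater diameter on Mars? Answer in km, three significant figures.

All impactor-dependent factors cancel in the ratio, leaving D_Mars/D_Vesta = (g_Mars/g_Vesta)^-0.18.
(3.71/0.25)^-0.18 = 14.84^-0.18 = 0.6154
D_Mars = 0.6154 × 14.3 km = 8.80 km

D ≈ 8.80 km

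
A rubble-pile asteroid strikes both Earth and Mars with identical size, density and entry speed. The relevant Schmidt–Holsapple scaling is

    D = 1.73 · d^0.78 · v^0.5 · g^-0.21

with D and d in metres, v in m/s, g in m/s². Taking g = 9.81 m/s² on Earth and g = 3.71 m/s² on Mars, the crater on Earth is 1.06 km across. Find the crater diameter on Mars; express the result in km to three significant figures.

All impactor-dependent factors cancel in the ratio, leaving D_Mars/D_Earth = (g_Mars/g_Earth)^-0.21.
(3.71/9.81)^-0.21 = 0.3782^-0.21 = 1.227
D_Mars = 1.227 × 1.06 km = 1.30 km

D ≈ 1.30 km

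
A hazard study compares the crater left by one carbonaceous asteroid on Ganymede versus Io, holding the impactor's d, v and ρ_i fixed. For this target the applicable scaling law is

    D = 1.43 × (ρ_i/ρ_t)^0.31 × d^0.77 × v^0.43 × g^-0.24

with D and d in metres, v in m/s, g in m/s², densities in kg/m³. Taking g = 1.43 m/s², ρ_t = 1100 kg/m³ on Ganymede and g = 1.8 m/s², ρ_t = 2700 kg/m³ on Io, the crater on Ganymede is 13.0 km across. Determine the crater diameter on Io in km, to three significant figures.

The impactor-only factors (d, v, ρ_i) cancel in the ratio, leaving D_Io/D_Ganymede = (g_Io/g_Ganymede)^-0.24 · (ρ_t,Ganymede/ρ_t,Io)^0.31.
(1.8/1.43)^-0.24 = 1.259^-0.24 = 0.9462
(1100/2700)^0.31 = 0.4074^0.31 = 0.7570
Ratio = 0.9462 × 0.7570 = 0.7163
D_Io = 0.7163 × 13.0 km = 9.31 km

D ≈ 9.31 km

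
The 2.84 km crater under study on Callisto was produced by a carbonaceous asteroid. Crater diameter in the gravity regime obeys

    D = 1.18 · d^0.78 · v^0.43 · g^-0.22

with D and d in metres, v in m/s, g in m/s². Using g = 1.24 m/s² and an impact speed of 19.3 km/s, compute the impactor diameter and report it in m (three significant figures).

d ≈ 99.8 m

Rearranging for d: d = [D / (1.18 · 19300^0.43 · 1.24^-0.22)]^(1/0.78).
D = 2840 m.
19300^0.43 = 69.63
1.24^-0.22 = 0.9538
Denominator = 1.18 × 69.63 × 0.9538 = 78.37
D / 78.37 = 2840 / 78.37 = 36.24
d = 36.24^(1/0.78) = 36.24^1.2821 = 99.78 m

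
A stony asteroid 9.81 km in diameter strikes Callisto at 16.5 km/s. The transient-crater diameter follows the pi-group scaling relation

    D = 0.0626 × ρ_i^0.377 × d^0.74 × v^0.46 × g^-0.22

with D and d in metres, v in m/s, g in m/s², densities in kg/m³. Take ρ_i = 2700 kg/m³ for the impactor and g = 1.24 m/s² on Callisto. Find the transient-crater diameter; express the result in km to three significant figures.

D ≈ 91.9 km

In SI units: d = 9810 m, v = 16500 m/s.
ρ_i^0.377 = 2700^0.377 = 19.66
d^0.74 = 9810^0.74 = 899.2
v^0.46 = 16500^0.46 = 87.10
g^-0.22 = 1.24^-0.22 = 0.9538
D = 0.0626 × 19.66 × 899.2 × 87.10 × 0.9538 = 91937 m
   = 91.94 km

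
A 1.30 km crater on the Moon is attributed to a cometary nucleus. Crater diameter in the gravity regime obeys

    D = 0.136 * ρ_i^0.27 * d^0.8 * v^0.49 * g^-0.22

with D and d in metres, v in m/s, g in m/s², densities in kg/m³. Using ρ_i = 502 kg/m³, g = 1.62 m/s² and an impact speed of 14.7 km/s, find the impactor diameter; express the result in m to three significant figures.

d ≈ 37.1 m

Rearranging for d: d = [D / (0.136 · 502^0.27 · 14700^0.49 · 1.62^-0.22)]^(1/0.8).
D = 1300 m.
502^0.27 = 5.360
14700^0.49 = 110.2
1.62^-0.22 = 0.8993
Denominator = 0.136 × 5.360 × 110.2 × 0.8993 = 72.24
D / 72.24 = 1300 / 72.24 = 18.00
d = 18.00^(1/0.8) = 18.00^1.25 = 37.08 m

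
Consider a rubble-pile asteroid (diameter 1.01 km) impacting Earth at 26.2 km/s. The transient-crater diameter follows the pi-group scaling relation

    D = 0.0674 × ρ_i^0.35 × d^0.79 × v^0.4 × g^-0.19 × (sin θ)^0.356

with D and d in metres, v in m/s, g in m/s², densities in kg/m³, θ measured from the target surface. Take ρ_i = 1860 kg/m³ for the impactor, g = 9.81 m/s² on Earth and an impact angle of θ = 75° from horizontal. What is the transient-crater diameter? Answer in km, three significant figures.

D ≈ 8.32 km

In SI units: d = 1010 m, v = 26200 m/s.
ρ_i^0.35 = 1860^0.35 = 13.94
d^0.79 = 1010^0.79 = 236.3
v^0.4 = 26200^0.4 = 58.52
g^-0.19 = 9.81^-0.19 = 0.6480
(sin 75°)^0.356 = 0.9659^0.356 = 0.9877
D = 0.0674 × 13.94 × 236.3 × 58.52 × 0.6480 × 0.9877 = 8316 m
   = 8.316 km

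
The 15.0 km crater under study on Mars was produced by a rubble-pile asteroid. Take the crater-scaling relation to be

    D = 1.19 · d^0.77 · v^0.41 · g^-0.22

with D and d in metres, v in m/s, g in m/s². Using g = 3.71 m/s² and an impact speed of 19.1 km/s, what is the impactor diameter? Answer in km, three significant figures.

d ≈ 1.62 km

Rearranging for d: d = [D / (1.19 · 19100^0.41 · 3.71^-0.22)]^(1/0.77).
D = 15000 m.
19100^0.41 = 56.91
3.71^-0.22 = 0.7494
Denominator = 1.19 × 56.91 × 0.7494 = 50.75
D / 50.75 = 15000 / 50.75 = 295.6
d = 295.6^(1/0.77) = 295.6^1.2987 = 1617 m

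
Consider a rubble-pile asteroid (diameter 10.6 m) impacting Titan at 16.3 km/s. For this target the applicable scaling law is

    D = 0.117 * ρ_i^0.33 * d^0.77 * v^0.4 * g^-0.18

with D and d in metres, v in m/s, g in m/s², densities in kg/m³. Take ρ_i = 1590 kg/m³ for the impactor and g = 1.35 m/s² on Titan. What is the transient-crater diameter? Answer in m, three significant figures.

D ≈ 376 m

In SI units: v = 16300 m/s.
ρ_i^0.33 = 1590^0.33 = 11.39
d^0.77 = 10.6^0.77 = 6.159
v^0.4 = 16300^0.4 = 48.40
g^-0.18 = 1.35^-0.18 = 0.9474
D = 0.117 × 11.39 × 6.159 × 48.40 × 0.9474 = 376.4 m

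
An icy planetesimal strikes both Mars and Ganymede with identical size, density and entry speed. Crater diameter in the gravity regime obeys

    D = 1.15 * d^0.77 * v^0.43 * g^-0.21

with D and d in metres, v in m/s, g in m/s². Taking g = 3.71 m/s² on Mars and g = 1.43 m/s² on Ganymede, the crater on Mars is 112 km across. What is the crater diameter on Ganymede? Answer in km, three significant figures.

All impactor-dependent factors cancel in the ratio, leaving D_Ganymede/D_Mars = (g_Ganymede/g_Mars)^-0.21.
(1.43/3.71)^-0.21 = 0.3854^-0.21 = 1.222
D_Ganymede = 1.222 × 112 km = 137 km

D ≈ 137 km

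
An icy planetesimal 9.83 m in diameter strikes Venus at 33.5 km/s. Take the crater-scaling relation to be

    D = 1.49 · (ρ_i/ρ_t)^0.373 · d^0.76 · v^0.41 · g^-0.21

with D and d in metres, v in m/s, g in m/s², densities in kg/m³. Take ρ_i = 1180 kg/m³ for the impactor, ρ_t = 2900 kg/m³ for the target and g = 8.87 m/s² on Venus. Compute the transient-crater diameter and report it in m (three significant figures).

D ≈ 274 m

In SI units: v = 33500 m/s.
(ρ_i/ρ_t)^0.373 = (1180/2900)^0.373 = 0.7151
d^0.76 = 9.83^0.76 = 5.680
v^0.41 = 33500^0.41 = 71.66
g^-0.21 = 8.87^-0.21 = 0.6323
D = 1.49 × 0.7151 × 5.680 × 71.66 × 0.6323 = 274.2 m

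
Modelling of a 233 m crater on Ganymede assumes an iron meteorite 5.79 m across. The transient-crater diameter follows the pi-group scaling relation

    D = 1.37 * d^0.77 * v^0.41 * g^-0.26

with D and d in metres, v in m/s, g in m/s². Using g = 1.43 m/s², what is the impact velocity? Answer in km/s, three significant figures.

Rearranging for v: v = [D / (1.37 · 5.79^0.77 · 1.43^-0.26)]^(1/0.41).
5.79^0.77 = 3.866
1.43^-0.26 = 0.9112
Denominator = 1.37 × 3.866 × 0.9112 = 4.826
D / 4.826 = 233 / 4.826 = 48.28
v = 48.28^(1/0.41) = 48.28^2.439 = 12785 m/s

v ≈ 12.8 km/s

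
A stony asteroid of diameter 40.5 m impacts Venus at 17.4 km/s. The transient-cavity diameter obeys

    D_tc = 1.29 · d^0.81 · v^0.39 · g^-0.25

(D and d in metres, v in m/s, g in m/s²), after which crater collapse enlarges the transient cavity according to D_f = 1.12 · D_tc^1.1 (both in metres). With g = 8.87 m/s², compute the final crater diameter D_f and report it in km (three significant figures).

v = 17400 m/s.
d^0.81 = 40.5^0.81 = 20.05
v^0.39 = 17400^0.39 = 45.06
g^-0.25 = 8.87^-0.25 = 0.5795
D_tc = 1.29 × 20.05 × 45.06 × 0.5795 = 675.4 m
D_f = 1.12 × (675.4)^1.1 = 1451 m
     = 1.451 km

D_f ≈ 1.45 km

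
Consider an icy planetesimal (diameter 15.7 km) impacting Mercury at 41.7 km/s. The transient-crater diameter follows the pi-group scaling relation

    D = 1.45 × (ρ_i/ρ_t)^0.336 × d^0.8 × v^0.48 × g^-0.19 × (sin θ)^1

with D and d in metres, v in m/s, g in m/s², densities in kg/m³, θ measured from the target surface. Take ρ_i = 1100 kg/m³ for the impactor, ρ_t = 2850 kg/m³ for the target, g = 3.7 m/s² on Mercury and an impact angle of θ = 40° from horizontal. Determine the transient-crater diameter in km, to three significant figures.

D ≈ 198 km

In SI units: d = 15700 m, v = 41700 m/s.
(ρ_i/ρ_t)^0.336 = (1100/2850)^0.336 = 0.7262
d^0.8 = 15700^0.8 = 2274
v^0.48 = 41700^0.48 = 165.1
g^-0.19 = 3.7^-0.19 = 0.7799
(sin 40°)^1 = 0.6428^1 = 0.6428
D = 1.45 × 0.7262 × 2274 × 165.1 × 0.7799 × 0.6428 = 1.982 × 10^5 m
   = 198.2 km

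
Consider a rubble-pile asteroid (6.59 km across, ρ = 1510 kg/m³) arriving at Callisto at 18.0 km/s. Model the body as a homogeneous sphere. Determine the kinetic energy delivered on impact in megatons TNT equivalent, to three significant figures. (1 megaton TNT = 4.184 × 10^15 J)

E ≈ 8.76 × 10^6 Mt TNT

d = 6590 m; v = 18000 m/s.
Mass m = (π/6) ρ d³ = (π/6) × 1510 × (6590)³ = 2.263 × 10^14 kg
E = ½ m v² = 0.5 × 2.263 × 10^14 × (18000)² = 3.666 × 10^22 J
   = 3.666 × 10^22 / 4.184×10^15 = 8.762 × 10^6 Mt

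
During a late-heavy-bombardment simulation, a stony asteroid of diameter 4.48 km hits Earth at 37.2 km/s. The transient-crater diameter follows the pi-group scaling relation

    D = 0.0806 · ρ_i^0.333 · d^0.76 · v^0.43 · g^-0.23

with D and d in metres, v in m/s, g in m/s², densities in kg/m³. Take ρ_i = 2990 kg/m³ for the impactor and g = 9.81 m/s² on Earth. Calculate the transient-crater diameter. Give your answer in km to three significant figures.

In SI units: d = 4480 m, v = 37200 m/s.
ρ_i^0.333 = 2990^0.333 = 14.37
d^0.76 = 4480^0.76 = 595.6
v^0.43 = 37200^0.43 = 92.33
g^-0.23 = 9.81^-0.23 = 0.5914
D = 0.0806 × 14.37 × 595.6 × 92.33 × 0.5914 = 37668 m
   = 37.67 km

D ≈ 37.7 km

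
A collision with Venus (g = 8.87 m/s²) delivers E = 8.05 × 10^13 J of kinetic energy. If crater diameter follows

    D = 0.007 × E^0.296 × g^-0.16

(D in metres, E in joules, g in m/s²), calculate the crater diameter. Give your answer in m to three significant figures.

D ≈ 64.5 m

E^0.296 = (8.05 × 10^13)^0.296 = 1.307 × 10^4
g^-0.16 = 8.87^-0.16 = 0.7052
D = 0.007 × 1.307 × 10^4 × 0.7052 = 64.52 m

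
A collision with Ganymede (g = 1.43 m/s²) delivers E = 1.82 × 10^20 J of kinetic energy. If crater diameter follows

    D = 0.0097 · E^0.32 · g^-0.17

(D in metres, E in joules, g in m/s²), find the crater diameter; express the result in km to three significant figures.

E^0.32 = (1.82 × 10^20)^0.32 = 3.042 × 10^6
g^-0.17 = 1.43^-0.17 = 0.9410
D = 0.0097 × 3.042 × 10^6 × 0.9410 = 27766 m
   = 27.77 km

D ≈ 27.8 km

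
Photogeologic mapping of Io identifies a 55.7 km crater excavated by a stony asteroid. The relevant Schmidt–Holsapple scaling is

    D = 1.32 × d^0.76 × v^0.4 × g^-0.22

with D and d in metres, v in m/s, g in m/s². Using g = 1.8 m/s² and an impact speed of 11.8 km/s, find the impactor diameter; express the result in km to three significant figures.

Rearranging for d: d = [D / (1.32 · 11800^0.4 · 1.8^-0.22)]^(1/0.76).
D = 55700 m.
11800^0.4 = 42.54
1.8^-0.22 = 0.8787
Denominator = 1.32 × 42.54 × 0.8787 = 49.34
D / 49.34 = 55700 / 49.34 = 1129
d = 1129^(1/0.76) = 1129^1.3158 = 10393 m

d ≈ 10.4 km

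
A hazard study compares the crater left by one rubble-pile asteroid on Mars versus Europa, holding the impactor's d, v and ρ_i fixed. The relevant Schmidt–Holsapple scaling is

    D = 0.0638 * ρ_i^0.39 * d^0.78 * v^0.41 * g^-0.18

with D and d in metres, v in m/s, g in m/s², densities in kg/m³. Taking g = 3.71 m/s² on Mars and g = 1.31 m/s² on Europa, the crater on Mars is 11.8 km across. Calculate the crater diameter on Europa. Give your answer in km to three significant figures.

D ≈ 14.2 km

All impactor-dependent factors cancel in the ratio, leaving D_Europa/D_Mars = (g_Europa/g_Mars)^-0.18.
(1.31/3.71)^-0.18 = 0.3531^-0.18 = 1.206
D_Europa = 1.206 × 11.8 km = 14.2 km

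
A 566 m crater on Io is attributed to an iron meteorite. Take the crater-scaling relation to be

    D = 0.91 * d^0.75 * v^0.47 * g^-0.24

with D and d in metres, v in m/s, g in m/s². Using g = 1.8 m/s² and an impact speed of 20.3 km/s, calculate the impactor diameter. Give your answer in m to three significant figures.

Rearranging for d: d = [D / (0.91 · 20300^0.47 · 1.8^-0.24)]^(1/0.75).
20300^0.47 = 105.8
1.8^-0.24 = 0.8684
Denominator = 0.91 × 105.8 × 0.8684 = 83.61
D / 83.61 = 566 / 83.61 = 6.770
d = 6.770^(1/0.75) = 6.770^1.3333 = 12.81 m

d ≈ 12.8 m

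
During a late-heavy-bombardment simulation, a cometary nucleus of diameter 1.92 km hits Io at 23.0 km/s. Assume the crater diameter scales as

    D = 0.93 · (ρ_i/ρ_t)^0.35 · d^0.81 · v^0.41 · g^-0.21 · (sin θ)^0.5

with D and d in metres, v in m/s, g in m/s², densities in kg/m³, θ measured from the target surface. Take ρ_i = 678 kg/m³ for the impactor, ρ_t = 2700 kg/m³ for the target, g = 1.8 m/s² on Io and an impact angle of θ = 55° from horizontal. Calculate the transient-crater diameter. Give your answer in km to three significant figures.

In SI units: d = 1920 m, v = 23000 m/s.
(ρ_i/ρ_t)^0.35 = (678/2700)^0.35 = 0.6165
d^0.81 = 1920^0.81 = 456.5
v^0.41 = 23000^0.41 = 61.42
g^-0.21 = 1.8^-0.21 = 0.8839
(sin 55°)^0.5 = 0.8192^0.5 = 0.9051
D = 0.93 × 0.6165 × 456.5 × 61.42 × 0.8839 × 0.9051 = 12861 m
   = 12.86 km

D ≈ 12.9 km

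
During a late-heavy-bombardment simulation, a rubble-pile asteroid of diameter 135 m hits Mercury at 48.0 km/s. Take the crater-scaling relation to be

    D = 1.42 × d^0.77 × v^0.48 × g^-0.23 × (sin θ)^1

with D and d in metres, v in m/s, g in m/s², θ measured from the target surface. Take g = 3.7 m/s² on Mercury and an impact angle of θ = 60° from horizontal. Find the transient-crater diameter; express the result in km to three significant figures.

In SI units: v = 48000 m/s.
d^0.77 = 135^0.77 = 43.69
v^0.48 = 48000^0.48 = 176.6
g^-0.23 = 3.7^-0.23 = 0.7401
(sin 60°)^1 = 0.8660^1 = 0.8660
D = 1.42 × 43.69 × 176.6 × 0.7401 × 0.8660 = 7022 m
   = 7.022 km

D ≈ 7.02 km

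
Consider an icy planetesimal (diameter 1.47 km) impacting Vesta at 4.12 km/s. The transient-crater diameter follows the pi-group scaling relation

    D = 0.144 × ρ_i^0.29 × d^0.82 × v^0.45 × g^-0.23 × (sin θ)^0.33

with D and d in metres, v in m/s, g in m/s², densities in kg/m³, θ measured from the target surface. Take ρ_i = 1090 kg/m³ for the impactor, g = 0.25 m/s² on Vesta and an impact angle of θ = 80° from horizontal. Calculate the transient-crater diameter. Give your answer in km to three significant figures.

D ≈ 25.1 km

In SI units: d = 1470 m, v = 4120 m/s.
ρ_i^0.29 = 1090^0.29 = 7.601
d^0.82 = 1470^0.82 = 395.5
v^0.45 = 4120^0.45 = 42.34
g^-0.23 = 0.25^-0.23 = 1.376
(sin 80°)^0.33 = 0.9848^0.33 = 0.9950
D = 0.144 × 7.601 × 395.5 × 42.34 × 1.376 × 0.9950 = 25094 m
   = 25.09 km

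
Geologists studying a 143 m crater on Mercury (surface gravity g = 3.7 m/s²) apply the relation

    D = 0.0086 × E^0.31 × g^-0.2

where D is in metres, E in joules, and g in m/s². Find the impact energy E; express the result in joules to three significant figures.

Rearranging: E = [D / (0.0086 · g^-0.2)]^(1/0.31).
g^-0.2 = 3.7^-0.2 = 0.7698
D / (0.0086 × 0.7698) = 143 / (6.620 × 10^-3) = 2.160 × 10^4
E = (2.160 × 10^4)^3.2258 = 9.596 × 10^13 J

E ≈ 9.60 × 10^13 J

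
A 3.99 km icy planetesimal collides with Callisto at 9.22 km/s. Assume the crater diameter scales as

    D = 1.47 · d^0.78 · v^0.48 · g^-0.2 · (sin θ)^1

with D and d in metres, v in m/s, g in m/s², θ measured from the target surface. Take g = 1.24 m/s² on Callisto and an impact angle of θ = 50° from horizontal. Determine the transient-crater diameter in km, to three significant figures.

In SI units: d = 3990 m, v = 9220 m/s.
d^0.78 = 3990^0.78 = 643.8
v^0.48 = 9220^0.48 = 80.00
g^-0.2 = 1.24^-0.2 = 0.9579
(sin 50°)^1 = 0.7660^1 = 0.7660
D = 1.47 × 643.8 × 80.00 × 0.9579 × 0.7660 = 55553 m
   = 55.55 km

D ≈ 55.6 km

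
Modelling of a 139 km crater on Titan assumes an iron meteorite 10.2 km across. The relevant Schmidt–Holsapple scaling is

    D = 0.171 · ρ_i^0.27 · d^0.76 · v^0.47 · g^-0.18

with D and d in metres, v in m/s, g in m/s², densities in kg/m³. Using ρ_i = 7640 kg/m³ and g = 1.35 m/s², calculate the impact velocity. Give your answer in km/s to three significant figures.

Rearranging for v: v = [D / (0.171 · 7640^0.27 · 10200^0.76 · 1.35^-0.18)]^(1/0.47).
D = 139000 m.
7640^0.27 = 11.18
10200^0.76 = 1113
1.35^-0.18 = 0.9474
Denominator = 0.171 × 11.18 × 1113 × 0.9474 = 2016
D / 2016 = 139000 / 2016 = 68.95
v = 68.95^(1/0.47) = 68.95^2.1277 = 8163 m/s

v ≈ 8.16 km/s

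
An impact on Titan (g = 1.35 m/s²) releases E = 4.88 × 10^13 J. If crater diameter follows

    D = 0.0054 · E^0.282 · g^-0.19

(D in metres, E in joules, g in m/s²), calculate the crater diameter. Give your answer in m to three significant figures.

E^0.282 = (4.88 × 10^13)^0.282 = 7.247 × 10^3
g^-0.19 = 1.35^-0.19 = 0.9446
D = 0.0054 × 7.247 × 10^3 × 0.9446 = 36.97 m

D ≈ 37.0 m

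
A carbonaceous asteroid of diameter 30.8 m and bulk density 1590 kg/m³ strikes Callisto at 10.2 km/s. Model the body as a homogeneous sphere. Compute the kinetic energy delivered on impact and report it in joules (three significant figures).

v = 10200 m/s.
Mass m = (π/6) ρ d³ = (π/6) × 1590 × (30.8)³ = 2.432 × 10^7 kg
E = ½ m v² = 0.5 × 2.432 × 10^7 × (10200)² = 1.265 × 10^15 J

E ≈ 1.27 × 10^15 J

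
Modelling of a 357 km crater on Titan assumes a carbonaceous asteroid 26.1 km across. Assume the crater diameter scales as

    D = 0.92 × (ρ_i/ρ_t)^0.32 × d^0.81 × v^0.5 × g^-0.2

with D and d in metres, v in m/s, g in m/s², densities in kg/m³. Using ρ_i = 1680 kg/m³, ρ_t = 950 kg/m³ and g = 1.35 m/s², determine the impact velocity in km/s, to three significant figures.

v ≈ 8.25 km/s

Rearranging for v: v = [D / (0.92 · (1680/950)^0.32 · 26100^0.81 · 1.35^-0.2)]^(1/0.5).
D = 357000 m.
(1680/950)^0.32 = 1.200
26100^0.81 = 3780
1.35^-0.2 = 0.9417
Denominator = 0.92 × 1.200 × 3780 × 0.9417 = 3930
D / 3930 = 357000 / 3930 = 90.84
v = 90.84^(1/0.5) = 90.84^2 = 8252 m/s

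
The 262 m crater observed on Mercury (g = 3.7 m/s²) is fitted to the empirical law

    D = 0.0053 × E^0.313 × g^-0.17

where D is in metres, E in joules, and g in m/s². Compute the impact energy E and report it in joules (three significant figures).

Rearranging: E = [D / (0.0053 · g^-0.17)]^(1/0.313).
g^-0.17 = 3.7^-0.17 = 0.8006
D / (0.0053 × 0.8006) = 262 / (4.243 × 10^-3) = 6.175 × 10^4
E = (6.175 × 10^4)^3.1949 = 2.021 × 10^15 J

E ≈ 2.02 × 10^15 J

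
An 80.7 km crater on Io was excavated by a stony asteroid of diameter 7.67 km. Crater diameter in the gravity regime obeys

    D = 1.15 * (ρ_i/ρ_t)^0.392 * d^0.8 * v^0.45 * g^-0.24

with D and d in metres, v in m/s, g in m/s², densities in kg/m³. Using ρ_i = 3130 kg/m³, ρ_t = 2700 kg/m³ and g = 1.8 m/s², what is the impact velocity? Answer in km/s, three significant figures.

Rearranging for v: v = [D / (1.15 · (3130/2700)^0.392 · 7670^0.8 · 1.8^-0.24)]^(1/0.45).
D = 80700 m.
(3130/2700)^0.392 = 1.060
7670^0.8 = 1282
1.8^-0.24 = 0.8684
Denominator = 1.15 × 1.060 × 1282 × 0.8684 = 1357
D / 1357 = 80700 / 1357 = 59.47
v = 59.47^(1/0.45) = 59.47^2.2222 = 8767 m/s

v ≈ 8.77 km/s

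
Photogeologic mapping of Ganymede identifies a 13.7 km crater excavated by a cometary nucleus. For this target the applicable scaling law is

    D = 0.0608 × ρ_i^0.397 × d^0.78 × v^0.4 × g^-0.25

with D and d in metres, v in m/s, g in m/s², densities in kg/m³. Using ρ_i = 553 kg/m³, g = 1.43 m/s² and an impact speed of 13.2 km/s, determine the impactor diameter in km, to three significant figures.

d ≈ 2.53 km

Rearranging for d: d = [D / (0.0608 · 553^0.397 · 13200^0.4 · 1.43^-0.25)]^(1/0.78).
D = 13700 m.
553^0.397 = 12.27
13200^0.4 = 44.49
1.43^-0.25 = 0.9145
Denominator = 0.0608 × 12.27 × 44.49 × 0.9145 = 30.35
D / 30.35 = 13700 / 30.35 = 451.4
d = 451.4^(1/0.78) = 451.4^1.2821 = 2532 m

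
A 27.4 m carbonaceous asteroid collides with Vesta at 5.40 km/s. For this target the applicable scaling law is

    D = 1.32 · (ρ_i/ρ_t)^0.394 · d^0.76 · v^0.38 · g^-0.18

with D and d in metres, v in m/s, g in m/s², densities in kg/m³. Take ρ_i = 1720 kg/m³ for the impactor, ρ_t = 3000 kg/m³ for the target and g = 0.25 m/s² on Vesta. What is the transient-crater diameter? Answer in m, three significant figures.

D ≈ 441 m

In SI units: v = 5400 m/s.
(ρ_i/ρ_t)^0.394 = (1720/3000)^0.394 = 0.8032
d^0.76 = 27.4^0.76 = 12.38
v^0.38 = 5400^0.38 = 26.20
g^-0.18 = 0.25^-0.18 = 1.283
D = 1.32 × 0.8032 × 12.38 × 26.20 × 1.283 = 441.2 m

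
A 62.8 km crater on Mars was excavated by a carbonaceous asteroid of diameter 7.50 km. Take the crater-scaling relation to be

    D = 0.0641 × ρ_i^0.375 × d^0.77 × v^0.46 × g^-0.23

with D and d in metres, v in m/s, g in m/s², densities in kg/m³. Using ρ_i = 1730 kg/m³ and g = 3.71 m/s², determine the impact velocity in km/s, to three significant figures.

Rearranging for v: v = [D / (0.0641 · 1730^0.375 · 7500^0.77 · 3.71^-0.23)]^(1/0.46).
D = 62800 m.
1730^0.375 = 16.38
7500^0.77 = 963.4
3.71^-0.23 = 0.7397
Denominator = 0.0641 × 16.38 × 963.4 × 0.7397 = 748.2
D / 748.2 = 62800 / 748.2 = 83.93
v = 83.93^(1/0.46) = 83.93^2.1739 = 15220 m/s

v ≈ 15.2 km/s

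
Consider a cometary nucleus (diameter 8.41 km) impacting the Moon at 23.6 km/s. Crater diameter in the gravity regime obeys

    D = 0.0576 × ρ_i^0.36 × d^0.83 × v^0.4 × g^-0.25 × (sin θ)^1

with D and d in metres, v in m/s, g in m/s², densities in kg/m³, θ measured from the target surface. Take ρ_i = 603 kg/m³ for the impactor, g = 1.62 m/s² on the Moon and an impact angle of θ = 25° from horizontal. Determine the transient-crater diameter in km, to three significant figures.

In SI units: d = 8410 m, v = 23600 m/s.
ρ_i^0.36 = 603^0.36 = 10.02
d^0.83 = 8410^0.83 = 1810
v^0.4 = 23600^0.4 = 56.13
g^-0.25 = 1.62^-0.25 = 0.8864
(sin 25°)^1 = 0.4226^1 = 0.4226
D = 0.0576 × 10.02 × 1810 × 56.13 × 0.8864 × 0.4226 = 21965 m
   = 21.96 km

D ≈ 22.0 km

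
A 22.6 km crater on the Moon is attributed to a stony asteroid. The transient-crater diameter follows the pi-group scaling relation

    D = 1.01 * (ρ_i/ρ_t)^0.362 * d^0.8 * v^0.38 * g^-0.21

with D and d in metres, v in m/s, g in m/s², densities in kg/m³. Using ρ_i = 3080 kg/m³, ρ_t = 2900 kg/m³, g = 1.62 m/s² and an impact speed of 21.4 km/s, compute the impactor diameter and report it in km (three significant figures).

d ≈ 2.65 km

Rearranging for d: d = [D / (1.01 · (3080/2900)^0.362 · 21400^0.38 · 1.62^-0.21)]^(1/0.8).
D = 22600 m.
(3080/2900)^0.362 = 1.022
21400^0.38 = 44.21
1.62^-0.21 = 0.9037
Denominator = 1.01 × 1.022 × 44.21 × 0.9037 = 41.24
D / 41.24 = 22600 / 41.24 = 548.0
d = 548.0^(1/0.8) = 548.0^1.25 = 2651 m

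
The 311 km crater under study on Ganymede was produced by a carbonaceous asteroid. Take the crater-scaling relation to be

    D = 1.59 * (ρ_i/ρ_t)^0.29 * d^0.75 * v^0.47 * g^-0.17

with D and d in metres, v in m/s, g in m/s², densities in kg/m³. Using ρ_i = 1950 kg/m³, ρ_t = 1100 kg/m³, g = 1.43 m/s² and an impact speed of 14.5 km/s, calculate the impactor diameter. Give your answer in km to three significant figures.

Rearranging for d: d = [D / (1.59 · (1950/1100)^0.29 · 14500^0.47 · 1.43^-0.17)]^(1/0.75).
D = 311000 m.
(1950/1100)^0.29 = 1.181
14500^0.47 = 90.33
1.43^-0.17 = 0.9410
Denominator = 1.59 × 1.181 × 90.33 × 0.9410 = 159.6
D / 159.6 = 311000 / 159.6 = 1949
d = 1949^(1/0.75) = 1949^1.3333 = 24339 m

d ≈ 24.3 km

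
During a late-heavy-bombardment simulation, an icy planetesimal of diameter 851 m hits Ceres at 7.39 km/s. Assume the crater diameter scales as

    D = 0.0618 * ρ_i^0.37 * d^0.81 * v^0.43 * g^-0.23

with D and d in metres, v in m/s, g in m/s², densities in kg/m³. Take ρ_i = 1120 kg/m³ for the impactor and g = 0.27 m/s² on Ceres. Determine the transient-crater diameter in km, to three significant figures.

D ≈ 12.2 km

In SI units: v = 7390 m/s.
ρ_i^0.37 = 1120^0.37 = 13.43
d^0.81 = 851^0.81 = 236.2
v^0.43 = 7390^0.43 = 46.08
g^-0.23 = 0.27^-0.23 = 1.351
D = 0.0618 × 13.43 × 236.2 × 46.08 × 1.351 = 12204 m
   = 12.20 km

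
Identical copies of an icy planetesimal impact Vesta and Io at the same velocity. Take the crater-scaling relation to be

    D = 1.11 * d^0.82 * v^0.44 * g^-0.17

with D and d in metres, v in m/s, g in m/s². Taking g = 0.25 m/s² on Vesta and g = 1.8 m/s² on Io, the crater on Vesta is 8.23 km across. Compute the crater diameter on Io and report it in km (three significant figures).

D ≈ 5.88 km

All impactor-dependent factors cancel in the ratio, leaving D_Io/D_Vesta = (g_Io/g_Vesta)^-0.17.
(1.8/0.25)^-0.17 = 7.200^-0.17 = 0.7149
D_Io = 0.7149 × 8.23 km = 5.88 km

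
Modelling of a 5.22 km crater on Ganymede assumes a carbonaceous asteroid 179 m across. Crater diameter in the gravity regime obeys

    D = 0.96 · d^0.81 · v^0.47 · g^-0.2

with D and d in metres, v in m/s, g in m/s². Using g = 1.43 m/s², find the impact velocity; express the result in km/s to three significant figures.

v ≈ 13.5 km/s

Rearranging for v: v = [D / (0.96 · 179^0.81 · 1.43^-0.2)]^(1/0.47).
D = 5220 m.
179^0.81 = 66.81
1.43^-0.2 = 0.9310
Denominator = 0.96 × 66.81 × 0.9310 = 59.71
D / 59.71 = 5220 / 59.71 = 87.42
v = 87.42^(1/0.47) = 87.42^2.1277 = 13526 m/s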